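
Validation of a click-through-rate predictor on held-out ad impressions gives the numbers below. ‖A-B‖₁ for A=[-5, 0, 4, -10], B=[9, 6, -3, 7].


d = |-5-9| + |0-6| + |4+ 3| + |-10-7|
  = 14 + 6 + 7 + 17
  = 44

44


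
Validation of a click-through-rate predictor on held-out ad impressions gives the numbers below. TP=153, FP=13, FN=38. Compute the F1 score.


Precision = 153/166 = 0.9217
Recall = 153/191 = 0.801
F1 = 2·P·R/(P+R) = 2·TP/(2·TP+FP+FN) = 306/(306+13+38) = 306/357 = 0.8571

0.8571


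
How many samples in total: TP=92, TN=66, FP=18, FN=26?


Total = TP + TN + FP + FN
= 92 + 66 + 18 + 26
= 202
(Predicted positive: 110, predicted negative: 92)

202


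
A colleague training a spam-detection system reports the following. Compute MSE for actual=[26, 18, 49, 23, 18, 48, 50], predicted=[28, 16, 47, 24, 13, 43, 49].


Squared errors: (26-28)²=4, (18-16)²=4, (49-47)²=4, (23-24)²=1, (18-13)²=25, (48-43)²=25, (50-49)²=1
Sum = 64
MSE = 64/7 = 64/7

64/7


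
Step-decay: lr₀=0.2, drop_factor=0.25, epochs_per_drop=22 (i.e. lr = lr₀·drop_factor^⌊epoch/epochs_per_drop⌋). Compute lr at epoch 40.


n_drops = ⌊40/22⌋ = 1
lr = 0.2·0.25^1 = 0.2·0.25 = 0.05

0.05


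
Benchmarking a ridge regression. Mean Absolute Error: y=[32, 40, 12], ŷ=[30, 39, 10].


Absolute errors: |32-30|=2, |40-39|=1, |12-10|=2
Sum = 5
MAE = 5/3 = 5/3

5/3


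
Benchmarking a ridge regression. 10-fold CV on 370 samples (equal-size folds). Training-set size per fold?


Fold size = 370/10 = 37
Training per fold = 370 - 37 = 333

333


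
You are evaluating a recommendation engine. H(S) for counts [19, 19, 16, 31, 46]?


Probabilities: [19/131, 19/131, 16/131, 31/131, 46/131] ≈ [0.145, 0.145, 0.1221, 0.2366, 0.3511]
H = -((19/131)·log₂(19/131) + (19/131)·log₂(19/131) + (16/131)·log₂(16/131) + (31/131)·log₂(31/131) + (46/131)·log₂(46/131))
  = 2.2007 bits

2.2007 bits


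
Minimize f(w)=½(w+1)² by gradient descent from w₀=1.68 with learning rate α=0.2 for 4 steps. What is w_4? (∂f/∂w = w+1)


step 1: grad = 1.68+1 = 2.68; w = 1.68 - 0.2·(2.68) = 1.144
step 2: grad = 1.144+1 = 2.144; w = 1.144 - 0.2·(2.144) = 0.7152
step 3: grad = 0.7152+1 = 1.7152; w = 0.7152 - 0.2·(1.7152) = 0.37216
step 4: grad = 0.37216+1 = 1.37216; w = 0.37216 - 0.2·(1.37216) = 0.097728

0.097728


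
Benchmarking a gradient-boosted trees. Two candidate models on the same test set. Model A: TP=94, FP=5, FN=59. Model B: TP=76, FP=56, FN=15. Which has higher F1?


Model A: P=94/99=0.9495, R=94/153=0.6144, F1=2PR/(P+R)=2TP/(2TP+FP+FN)=188/252=0.746
Model B: P=76/132=0.5758, R=76/91=0.8352, F1=2PR/(P+R)=2TP/(2TP+FP+FN)=152/223=0.6816
0.746 > 0.6816 → Model A

Model A


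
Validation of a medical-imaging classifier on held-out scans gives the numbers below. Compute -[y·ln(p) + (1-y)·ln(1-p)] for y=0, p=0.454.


BCE = -[y·ln(p) + (1-y)·ln(1-p)]
= -0 - 1·ln(1-0.454)
= -ln(0.546) = 0.6051

0.6051


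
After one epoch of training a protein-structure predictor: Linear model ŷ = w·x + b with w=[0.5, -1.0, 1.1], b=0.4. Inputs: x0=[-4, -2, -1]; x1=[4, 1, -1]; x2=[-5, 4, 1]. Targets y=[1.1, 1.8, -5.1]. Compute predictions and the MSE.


ŷ0 = (0.5)·(-4) + (-1.0)·(-2) + (1.1)·(-1) + 0.4 = -0.7
ŷ1 = (0.5)·(4) + (-1.0)·(1) + (1.1)·(-1) + 0.4 = 0.3
ŷ2 = (0.5)·(-5) + (-1.0)·(4) + (1.1)·(1) + 0.4 = -5.0
errors² = [3.24, 2.25, 0.01]
MSE = 5.5000/3 = 1.8333

1.8333


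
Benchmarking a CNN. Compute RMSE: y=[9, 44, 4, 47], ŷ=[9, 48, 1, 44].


MSE = 34/4 = 8.5
RMSE = √(34/4) = 2.9155

2.9155


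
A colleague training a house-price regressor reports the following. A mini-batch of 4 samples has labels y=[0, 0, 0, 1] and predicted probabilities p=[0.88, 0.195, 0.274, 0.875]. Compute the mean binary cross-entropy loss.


L[0] = -ln(1-0.88) = -ln(0.12) = 2.1203
L[1] = -ln(1-0.195) = -ln(0.805) = 0.2169
L[2] = -ln(1-0.274) = -ln(0.726) = 0.3202
L[3] = -ln(0.875) = 0.1335
mean = (2.1203 + 0.2169 + 0.3202 + 0.1335)/4 = 0.6977

0.6977


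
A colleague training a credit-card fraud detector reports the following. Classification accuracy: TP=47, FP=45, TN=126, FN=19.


Accuracy = (TP+TN)/(TP+TN+FP+FN)
= (47+126)/(237)
= 173/237 = 73.0%

73.0%


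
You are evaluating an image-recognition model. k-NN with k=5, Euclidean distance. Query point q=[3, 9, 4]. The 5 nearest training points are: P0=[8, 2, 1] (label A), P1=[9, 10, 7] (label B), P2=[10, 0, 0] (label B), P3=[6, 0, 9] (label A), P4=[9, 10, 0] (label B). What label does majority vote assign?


d(q,P0) = 9.1104  (label A)
d(q,P1) = 6.7823  (label B)
d(q,P2) = 12.083  (label B)
d(q,P3) = 10.7238  (label A)
d(q,P4) = 7.2801  (label B)
Votes: A=2, B=3
Majority → B

B


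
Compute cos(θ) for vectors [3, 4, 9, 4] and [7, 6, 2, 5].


A·B = 3·7 + 4·6 + 9·2 + 4·5 = 83
‖A‖ = √122 = 11.0454, ‖B‖ = √114 = 10.6771
cos = 83/(√122·√114) = 83/√13908 = 0.7038

0.7038


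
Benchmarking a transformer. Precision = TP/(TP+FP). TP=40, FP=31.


Precision = TP/(TP+FP)
= 40/(40+31)
= 40/71 = 56.34%

56.34%


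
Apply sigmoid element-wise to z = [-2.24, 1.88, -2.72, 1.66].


σ(-2.24) = 1/(1+e^2.24) = 0.0962
σ(1.88) = 1/(1+e^-1.88) = 0.8676
σ(-2.72) = 1/(1+e^2.72) = 0.0618
σ(1.66) = 1/(1+e^-1.66) = 0.8402
result = [0.0962, 0.8676, 0.0618, 0.8402]

[0.0962, 0.8676, 0.0618, 0.8402]


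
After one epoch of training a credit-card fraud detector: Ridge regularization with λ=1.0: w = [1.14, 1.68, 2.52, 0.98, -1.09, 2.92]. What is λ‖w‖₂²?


‖w‖₂² = (1.14)² + (1.68)² + (2.52)² + (0.98)² + (-1.09)² + (2.92)²
     = 1.2996 + 2.8224 + 6.3504 + 0.9604 + 1.1881 + 8.5264
     = 21.1473
λ·‖w‖₂² = 1.0·21.1473 = 21.1473

21.1473


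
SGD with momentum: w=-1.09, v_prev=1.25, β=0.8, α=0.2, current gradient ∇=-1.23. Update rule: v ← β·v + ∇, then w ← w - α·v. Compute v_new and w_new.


v_new = 0.8·1.25 - 1.23 = 1 - 1.23 = -0.23
w_new = -1.09 - 0.2·-0.23 = -1.09 + 0.046 = -1.044

v_new=-0.23, w_new=-1.044


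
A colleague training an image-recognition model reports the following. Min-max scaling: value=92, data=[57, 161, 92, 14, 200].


min=14, max=200
(92-14)/(200-14) = 78/186 = 0.4194

0.4194


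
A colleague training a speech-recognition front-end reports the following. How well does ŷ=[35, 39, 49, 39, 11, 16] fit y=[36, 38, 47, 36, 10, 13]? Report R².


ȳ = 30
SS_res = Σ(y-ŷ)² = 25
SS_tot = Σ(y-ȳ)² = 1114
R² = 1 - SS_res/SS_tot = 1 - 0.0224 = 0.9776

0.9776


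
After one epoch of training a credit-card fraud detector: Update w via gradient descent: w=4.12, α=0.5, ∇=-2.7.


w_new = w - α·∇
= 4.12 - 0.5·-2.7
= 4.12 + 1.35
= 5.47

5.47


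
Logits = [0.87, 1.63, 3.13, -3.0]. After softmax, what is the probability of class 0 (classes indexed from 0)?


Exponentials: e^0.87=2.3869, e^1.63=5.1039, e^3.13=22.874, e^-3.0=0.0498
Sum = 30.4146
Softmax = [0.0785, 0.1678, 0.7521, 0.0016]
p[0] = 2.3869/30.4146 = 0.0785

0.0785


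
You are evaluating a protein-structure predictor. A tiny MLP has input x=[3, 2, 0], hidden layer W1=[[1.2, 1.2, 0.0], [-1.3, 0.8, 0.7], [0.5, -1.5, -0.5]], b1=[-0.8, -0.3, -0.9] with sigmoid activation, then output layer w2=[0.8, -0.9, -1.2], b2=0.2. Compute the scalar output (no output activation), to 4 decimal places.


z1[0] = (1.2)·(3) + (1.2)·(2) + (0.0)·(0) - 0.8 = 5.2
z1[1] = (-1.3)·(3) + (0.8)·(2) + (0.7)·(0) - 0.3 = -2.6
z1[2] = (0.5)·(3) + (-1.5)·(2) + (-0.5)·(0) - 0.9 = -2.4
h = sigmoid(z1) = [0.9945, 0.0691, 0.0832]
output = (0.8)·(0.9945) + (-0.9)·(0.0691) + (-1.2)·(0.0832) + 0.2 = 0.8336

0.8336


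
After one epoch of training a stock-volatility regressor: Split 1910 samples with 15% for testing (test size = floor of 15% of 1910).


Test = ⌊1910·15/100⌋ = 286
Train = 1910 - 286 = 1624

Train: 1624, Test: 286


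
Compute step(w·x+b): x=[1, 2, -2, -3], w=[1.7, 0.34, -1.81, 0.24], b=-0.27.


z = (1)·(1.7) + (2)·(0.34) + (-2)·(-1.81) + (-3)·(0.24) - 0.27
  = 5.01
step(z) = 1 (z≥0)

1


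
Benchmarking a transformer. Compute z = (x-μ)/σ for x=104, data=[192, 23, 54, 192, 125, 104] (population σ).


μ = 115, σ = 63.5925
z = (104 - 115)/63.5925 = -0.173

-0.173


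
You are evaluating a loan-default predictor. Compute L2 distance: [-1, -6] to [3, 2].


d = √((-1-3)² + (-6-2)²)
  = √(16 + 64)
  = √80 = 8.9443

8.9443


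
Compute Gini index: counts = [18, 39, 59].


Probabilities: [18/116, 39/116, 59/116] ≈ [0.1552, 0.3362, 0.5086]
Σpᵢ² = (324 + 1521 + 3481)/116² = 5326/13456
Gini = 1 - Σpᵢ² = 1 - 5326/13456 = 0.6042

0.6042


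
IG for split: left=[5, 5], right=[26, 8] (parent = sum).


Parent = [31, 13], H_parent = 0.8757
H_left = 1 (n=10), H_right = 0.7871 (n=34)
H_children = (10/44)·1 + (34/44)·0.7871 = 0.8355
IG = 0.8757 - 0.8355 = 0.0402

0.0402


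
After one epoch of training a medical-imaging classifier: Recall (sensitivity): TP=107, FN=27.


Recall = TP/(TP+FN)
= 107/(107+27)
= 107/134 = 79.85%

79.85%


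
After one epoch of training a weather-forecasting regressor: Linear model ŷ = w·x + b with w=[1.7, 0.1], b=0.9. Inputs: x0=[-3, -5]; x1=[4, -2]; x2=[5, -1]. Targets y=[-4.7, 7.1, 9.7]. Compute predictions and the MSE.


ŷ0 = (1.7)·(-3) + (0.1)·(-5) + 0.9 = -4.7
ŷ1 = (1.7)·(4) + (0.1)·(-2) + 0.9 = 7.5
ŷ2 = (1.7)·(5) + (0.1)·(-1) + 0.9 = 9.3
errors² = [0.0, 0.16, 0.16]
MSE = 0.3200/3 = 0.1067

0.1067


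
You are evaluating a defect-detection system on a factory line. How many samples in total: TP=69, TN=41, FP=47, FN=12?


Total = TP + TN + FP + FN
= 69 + 41 + 47 + 12
= 169
(Predicted positive: 116, predicted negative: 53)

169


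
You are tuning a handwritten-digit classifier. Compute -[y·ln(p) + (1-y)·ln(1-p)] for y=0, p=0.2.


BCE = -[y·ln(p) + (1-y)·ln(1-p)]
= -0 - 1·ln(1-0.2)
= -ln(0.8) = 0.2231

0.2231


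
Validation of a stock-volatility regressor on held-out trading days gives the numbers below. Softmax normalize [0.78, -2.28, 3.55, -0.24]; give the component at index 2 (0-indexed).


Exponentials: e^0.78=2.1815, e^-2.28=0.1023, e^3.55=34.8133, e^-0.24=0.7866
Sum = 37.8837
Softmax = [0.0576, 0.0027, 0.919, 0.0208]
p[2] = 34.8133/37.8837 = 0.919

0.919


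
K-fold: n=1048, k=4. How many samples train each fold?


Fold size = 1048/4 = 262
Training per fold = 1048 - 262 = 786

786


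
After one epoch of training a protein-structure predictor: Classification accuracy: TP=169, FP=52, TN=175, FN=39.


Accuracy = (TP+TN)/(TP+TN+FP+FN)
= (169+175)/(435)
= 344/435 = 79.08%

79.08%


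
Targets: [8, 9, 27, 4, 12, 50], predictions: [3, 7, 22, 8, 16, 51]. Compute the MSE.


Squared errors: (8-3)²=25, (9-7)²=4, (27-22)²=25, (4-8)²=16, (12-16)²=16, (50-51)²=1
Sum = 87
MSE = 87/6 = 29/2

29/2


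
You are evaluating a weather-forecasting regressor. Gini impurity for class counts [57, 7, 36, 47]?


Probabilities: [57/147, 7/147, 36/147, 47/147] ≈ [0.3878, 0.0476, 0.2449, 0.3197]
Σpᵢ² = (3249 + 49 + 1296 + 2209)/147² = 6803/21609
Gini = 1 - Σpᵢ² = 1 - 6803/21609 = 0.6852

0.6852


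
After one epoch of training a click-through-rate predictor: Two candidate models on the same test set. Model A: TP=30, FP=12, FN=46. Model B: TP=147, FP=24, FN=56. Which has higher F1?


Model A: P=30/42=0.7143, R=30/76=0.3947, F1=2PR/(P+R)=2TP/(2TP+FP+FN)=60/118=0.5085
Model B: P=147/171=0.8596, R=147/203=0.7241, F1=2PR/(P+R)=2TP/(2TP+FP+FN)=294/374=0.7861
0.5085 < 0.7861 → Model B

Model B


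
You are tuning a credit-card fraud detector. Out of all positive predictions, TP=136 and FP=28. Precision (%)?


Precision = TP/(TP+FP)
= 136/(136+28)
= 136/164 = 82.93%

82.93%


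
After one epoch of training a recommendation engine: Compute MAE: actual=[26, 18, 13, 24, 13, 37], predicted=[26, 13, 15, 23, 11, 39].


Absolute errors: |26-26|=0, |18-13|=5, |13-15|=2, |24-23|=1, |13-11|=2, |37-39|=2
Sum = 12
MAE = 12/6 = 2

2


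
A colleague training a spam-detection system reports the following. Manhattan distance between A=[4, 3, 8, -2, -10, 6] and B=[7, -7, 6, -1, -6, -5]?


d = |4-7| + |3+ 7| + |8-6| + |-2+ 1| + |-10+ 6| + |6+ 5|
  = 3 + 10 + 2 + 1 + 4 + 11
  = 31

31


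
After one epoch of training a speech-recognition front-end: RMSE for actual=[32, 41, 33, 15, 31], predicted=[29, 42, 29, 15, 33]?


MSE = 30/5 = 6
RMSE = √(30/5) = 2.4495

2.4495


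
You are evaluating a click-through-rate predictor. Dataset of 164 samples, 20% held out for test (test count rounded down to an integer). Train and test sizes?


Test = ⌊164·20/100⌋ = 32
Train = 164 - 32 = 132

Train: 132, Test: 32


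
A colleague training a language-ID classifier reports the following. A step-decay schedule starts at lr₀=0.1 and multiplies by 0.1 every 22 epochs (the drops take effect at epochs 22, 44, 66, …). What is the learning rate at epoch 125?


n_drops = ⌊125/22⌋ = 5
lr = 0.1·0.1^5 = 0.1·0.00001 = 0.000001

0.000001


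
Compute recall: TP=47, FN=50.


Recall = TP/(TP+FN)
= 47/(47+50)
= 47/97 = 48.45%

48.45%


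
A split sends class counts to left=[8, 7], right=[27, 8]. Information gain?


Parent = [35, 15], H_parent = 0.8813
H_left = 0.9968 (n=15), H_right = 0.7755 (n=35)
H_children = (15/50)·0.9968 + (35/50)·0.7755 = 0.8419
IG = 0.8813 - 0.8419 = 0.0394

0.0394


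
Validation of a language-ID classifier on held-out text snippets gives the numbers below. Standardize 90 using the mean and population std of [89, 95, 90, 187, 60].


μ = 104.2, σ = 43.1898
z = (90 - 104.2)/43.1898 = -0.3288

-0.3288


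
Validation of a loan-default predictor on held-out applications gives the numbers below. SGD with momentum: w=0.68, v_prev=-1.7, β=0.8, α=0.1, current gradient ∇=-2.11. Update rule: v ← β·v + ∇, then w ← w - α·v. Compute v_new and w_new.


v_new = 0.8·-1.7 - 2.11 = -1.36 - 2.11 = -3.47
w_new = 0.68 - 0.1·-3.47 = 0.68 + 0.347 = 1.027

v_new=-3.47, w_new=1.027


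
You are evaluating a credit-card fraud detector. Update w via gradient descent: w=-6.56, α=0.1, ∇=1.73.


w_new = w - α·∇
= -6.56 - 0.1·1.73
= -6.56 - 0.173
= -6.733

-6.733


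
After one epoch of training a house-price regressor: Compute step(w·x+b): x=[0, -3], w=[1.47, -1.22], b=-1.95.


z = (0)·(1.47) + (-3)·(-1.22) - 1.95
  = 1.71
step(z) = 1 (z≥0)

1


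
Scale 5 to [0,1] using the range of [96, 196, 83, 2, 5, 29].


min=2, max=196
(5-2)/(196-2) = 3/194 = 0.0155

0.0155


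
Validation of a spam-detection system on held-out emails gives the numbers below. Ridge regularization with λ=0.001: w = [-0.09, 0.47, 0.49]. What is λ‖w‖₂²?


‖w‖₂² = (-0.09)² + (0.47)² + (0.49)²
     = 0.0081 + 0.2209 + 0.2401
     = 0.4691
λ·‖w‖₂² = 0.001·0.4691 = 0.000469

0.000469


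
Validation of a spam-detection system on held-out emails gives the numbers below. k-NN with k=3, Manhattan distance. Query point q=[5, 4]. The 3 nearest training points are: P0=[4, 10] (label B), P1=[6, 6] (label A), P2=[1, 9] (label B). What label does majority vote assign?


d(q,P0) = 7  (label B)
d(q,P1) = 3  (label A)
d(q,P2) = 9  (label B)
Votes: A=1, B=2
Majority → B

B


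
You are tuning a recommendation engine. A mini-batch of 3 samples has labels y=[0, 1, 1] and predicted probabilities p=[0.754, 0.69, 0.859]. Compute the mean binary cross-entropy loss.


L[0] = -ln(1-0.754) = -ln(0.246) = 1.4024
L[1] = -ln(0.69) = 0.3711
L[2] = -ln(0.859) = 0.152
mean = (1.4024 + 0.3711 + 0.152)/3 = 0.6418

0.6418


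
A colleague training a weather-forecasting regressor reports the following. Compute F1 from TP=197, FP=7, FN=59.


Precision = 197/204 = 0.9657
Recall = 197/256 = 0.7695
F1 = 2·P·R/(P+R) = 2·TP/(2·TP+FP+FN) = 394/(394+7+59) = 394/460 = 0.8565

0.8565


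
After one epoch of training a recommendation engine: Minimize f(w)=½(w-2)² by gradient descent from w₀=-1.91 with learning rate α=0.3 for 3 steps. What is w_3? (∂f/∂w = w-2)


step 1: grad = -1.91-2 = -3.91; w = -1.91 - 0.3·(-3.91) = -0.737
step 2: grad = -0.737-2 = -2.737; w = -0.737 - 0.3·(-2.737) = 0.0841
step 3: grad = 0.0841-2 = -1.9159; w = 0.0841 - 0.3·(-1.9159) = 0.65887

0.65887


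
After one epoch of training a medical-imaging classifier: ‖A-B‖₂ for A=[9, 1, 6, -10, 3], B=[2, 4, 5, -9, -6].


d = √((9-2)² + (1-4)² + (6-5)² + (-10+ 9)² + (3+ 6)²)
  = √(49 + 9 + 1 + 1 + 81)
  = √141 = 11.8743

11.8743


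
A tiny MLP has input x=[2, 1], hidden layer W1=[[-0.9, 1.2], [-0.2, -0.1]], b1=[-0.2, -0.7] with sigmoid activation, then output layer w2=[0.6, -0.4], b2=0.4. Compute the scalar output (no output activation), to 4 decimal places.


z1[0] = (-0.9)·(2) + (1.2)·(1) - 0.2 = -0.8
z1[1] = (-0.2)·(2) + (-0.1)·(1) - 0.7 = -1.2
h = sigmoid(z1) = [0.31, 0.2315]
output = (0.6)·(0.31) + (-0.4)·(0.2315) + 0.4 = 0.4934

0.4934


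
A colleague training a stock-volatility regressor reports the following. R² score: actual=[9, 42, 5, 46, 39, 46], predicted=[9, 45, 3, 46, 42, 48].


ȳ = 31.1667
SS_res = Σ(y-ŷ)² = 26
SS_tot = Σ(y-ȳ)² = 1794.83
R² = 1 - SS_res/SS_tot = 1 - 0.0145 = 0.9855

0.9855


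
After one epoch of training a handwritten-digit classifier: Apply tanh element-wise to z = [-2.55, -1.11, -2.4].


tanh(-2.55) = -0.9879
tanh(-1.11) = -0.8041
tanh(-2.4) = -0.9837
result = [-0.9879, -0.8041, -0.9837]

[-0.9879, -0.8041, -0.9837]


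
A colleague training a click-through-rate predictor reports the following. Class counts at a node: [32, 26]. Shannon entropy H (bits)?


Probabilities: [32/58, 26/58] ≈ [0.5517, 0.4483]
H = -((32/58)·log₂(32/58) + (26/58)·log₂(26/58))
  = 0.9923 bits

0.9923 bits


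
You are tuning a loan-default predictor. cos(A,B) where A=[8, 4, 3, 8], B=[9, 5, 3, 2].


A·B = 8·9 + 4·5 + 3·3 + 8·2 = 117
‖A‖ = √153 = 12.3693, ‖B‖ = √119 = 10.9087
cos = 117/(√153·√119) = 117/√18207 = 0.8671

0.8671


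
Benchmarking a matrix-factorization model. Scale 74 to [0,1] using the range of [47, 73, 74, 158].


min=47, max=158
(74-47)/(158-47) = 27/111 = 0.2432

0.2432


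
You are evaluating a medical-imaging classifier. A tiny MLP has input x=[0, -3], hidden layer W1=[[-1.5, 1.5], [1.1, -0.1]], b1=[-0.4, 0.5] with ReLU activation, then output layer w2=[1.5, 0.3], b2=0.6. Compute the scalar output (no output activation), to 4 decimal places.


z1[0] = (-1.5)·(0) + (1.5)·(-3) - 0.4 = -4.9
z1[1] = (1.1)·(0) + (-0.1)·(-3) + 0.5 = 0.8
h = ReLU(z1) = [0.0, 0.8]
output = (1.5)·(0.0) + (0.3)·(0.8) + 0.6 = 0.84

0.84


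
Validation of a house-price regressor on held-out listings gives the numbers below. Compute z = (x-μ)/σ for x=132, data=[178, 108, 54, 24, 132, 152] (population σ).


μ = 108, σ = 53.8269
z = (132 - 108)/53.8269 = 0.4459

0.4459


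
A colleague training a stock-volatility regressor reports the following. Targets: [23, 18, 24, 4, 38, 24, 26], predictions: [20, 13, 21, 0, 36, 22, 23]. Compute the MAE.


Absolute errors: |23-20|=3, |18-13|=5, |24-21|=3, |4-0|=4, |38-36|=2, |24-22|=2, |26-23|=3
Sum = 22
MAE = 22/7 = 22/7

22/7


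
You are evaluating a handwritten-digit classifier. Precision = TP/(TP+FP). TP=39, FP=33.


Precision = TP/(TP+FP)
= 39/(39+33)
= 39/72 = 54.17%

54.17%


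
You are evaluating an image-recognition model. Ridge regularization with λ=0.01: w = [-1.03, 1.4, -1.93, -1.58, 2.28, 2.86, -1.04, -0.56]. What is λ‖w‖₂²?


‖w‖₂² = (-1.03)² + (1.4)² + (-1.93)² + (-1.58)² + (2.28)² + (2.86)² + (-1.04)² + (-0.56)²
     = 1.0609 + 1.96 + 3.7249 + 2.4964 + 5.1984 + 8.1796 + 1.0816 + 0.3136
     = 24.0154
λ·‖w‖₂² = 0.01·24.0154 = 0.240154

0.240154


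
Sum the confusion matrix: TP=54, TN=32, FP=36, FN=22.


Total = TP + TN + FP + FN
= 54 + 32 + 36 + 22
= 144
(Predicted positive: 90, predicted negative: 54)

144


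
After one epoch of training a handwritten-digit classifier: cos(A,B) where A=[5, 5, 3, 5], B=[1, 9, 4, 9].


A·B = 5·1 + 5·9 + 3·4 + 5·9 = 107
‖A‖ = √84 = 9.1652, ‖B‖ = √179 = 13.3791
cos = 107/(√84·√179) = 107/√15036 = 0.8726

0.8726


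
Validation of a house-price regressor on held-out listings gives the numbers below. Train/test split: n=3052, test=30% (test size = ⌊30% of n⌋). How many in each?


Test = ⌊3052·30/100⌋ = 915
Train = 3052 - 915 = 2137

Train: 2137, Test: 915


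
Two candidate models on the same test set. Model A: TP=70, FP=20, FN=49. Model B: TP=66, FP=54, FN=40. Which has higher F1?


Model A: P=70/90=0.7778, R=70/119=0.5882, F1=2PR/(P+R)=2TP/(2TP+FP+FN)=140/209=0.6699
Model B: P=66/120=0.55, R=66/106=0.6226, F1=2PR/(P+R)=2TP/(2TP+FP+FN)=132/226=0.5841
0.6699 > 0.5841 → Model A

Model A


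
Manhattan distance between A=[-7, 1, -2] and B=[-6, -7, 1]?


d = |-7+ 6| + |1+ 7| + |-2-1|
  = 1 + 8 + 3
  = 12

12


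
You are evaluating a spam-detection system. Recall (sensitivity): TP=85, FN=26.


Recall = TP/(TP+FN)
= 85/(85+26)
= 85/111 = 76.58%

76.58%


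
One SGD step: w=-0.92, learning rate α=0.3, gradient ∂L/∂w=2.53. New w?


w_new = w - α·∇
= -0.92 - 0.3·2.53
= -0.92 - 0.759
= -1.679

-1.679


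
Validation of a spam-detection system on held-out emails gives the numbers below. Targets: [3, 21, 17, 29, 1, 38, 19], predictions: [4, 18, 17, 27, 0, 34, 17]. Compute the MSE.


Squared errors: (3-4)²=1, (21-18)²=9, (17-17)²=0, (29-27)²=4, (1-0)²=1, (38-34)²=16, (19-17)²=4
Sum = 35
MSE = 35/7 = 5

5


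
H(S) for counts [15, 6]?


Probabilities: [15/21, 6/21] ≈ [0.7143, 0.2857]
H = -((15/21)·log₂(15/21) + (6/21)·log₂(6/21))
  = 0.8631 bits

0.8631 bits


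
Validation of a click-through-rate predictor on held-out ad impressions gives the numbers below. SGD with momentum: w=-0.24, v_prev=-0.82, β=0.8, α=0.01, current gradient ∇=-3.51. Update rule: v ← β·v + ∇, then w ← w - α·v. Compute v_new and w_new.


v_new = 0.8·-0.82 - 3.51 = -0.656 - 3.51 = -4.166
w_new = -0.24 - 0.01·-4.166 = -0.24 + 0.04166 = -0.19834

v_new=-4.166, w_new=-0.19834


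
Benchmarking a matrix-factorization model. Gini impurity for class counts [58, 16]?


Probabilities: [58/74, 16/74] ≈ [0.7838, 0.2162]
Σpᵢ² = (3364 + 256)/74² = 3620/5476
Gini = 1 - Σpᵢ² = 1 - 3620/5476 = 0.3389

0.3389


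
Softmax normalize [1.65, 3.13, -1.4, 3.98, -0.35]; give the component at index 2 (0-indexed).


Exponentials: e^1.65=5.207, e^3.13=22.874, e^-1.4=0.2466, e^3.98=53.517, e^-0.35=0.7047
Sum = 82.5493
Softmax = [0.0631, 0.2771, 0.003, 0.6483, 0.0085]
p[2] = 0.2466/82.5493 = 0.003

0.003


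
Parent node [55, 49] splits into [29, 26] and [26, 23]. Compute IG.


Parent = [55, 49], H_parent = 0.9976
H_left = 0.9979 (n=55), H_right = 0.9973 (n=49)
H_children = (55/104)·0.9979 + (49/104)·0.9973 = 0.9976
IG = 0.9976 - 0.9976 = 0.0

0.0


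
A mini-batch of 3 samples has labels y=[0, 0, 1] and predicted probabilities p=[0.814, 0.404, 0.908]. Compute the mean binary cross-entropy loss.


L[0] = -ln(1-0.814) = -ln(0.186) = 1.682
L[1] = -ln(1-0.404) = -ln(0.596) = 0.5175
L[2] = -ln(0.908) = 0.0965
mean = (1.682 + 0.5175 + 0.0965)/3 = 0.7653

0.7653


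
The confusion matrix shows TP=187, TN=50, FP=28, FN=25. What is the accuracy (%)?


Accuracy = (TP+TN)/(TP+TN+FP+FN)
= (187+50)/(290)
= 237/290 = 81.72%

81.72%


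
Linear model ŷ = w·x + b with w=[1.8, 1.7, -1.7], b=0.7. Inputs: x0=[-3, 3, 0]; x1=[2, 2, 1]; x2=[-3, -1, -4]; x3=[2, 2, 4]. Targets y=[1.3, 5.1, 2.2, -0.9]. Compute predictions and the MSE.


ŷ0 = (1.8)·(-3) + (1.7)·(3) + (-1.7)·(0) + 0.7 = 0.4
ŷ1 = (1.8)·(2) + (1.7)·(2) + (-1.7)·(1) + 0.7 = 6.0
ŷ2 = (1.8)·(-3) + (1.7)·(-1) + (-1.7)·(-4) + 0.7 = 0.4
ŷ3 = (1.8)·(2) + (1.7)·(2) + (-1.7)·(4) + 0.7 = 0.9
errors² = [0.81, 0.81, 3.24, 3.24]
MSE = 8.1000/4 = 2.025

2.025


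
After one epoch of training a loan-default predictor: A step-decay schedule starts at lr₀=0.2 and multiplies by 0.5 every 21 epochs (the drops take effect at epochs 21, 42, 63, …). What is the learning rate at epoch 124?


n_drops = ⌊124/21⌋ = 5
lr = 0.2·0.5^5 = 0.2·0.03125 = 0.00625

0.00625


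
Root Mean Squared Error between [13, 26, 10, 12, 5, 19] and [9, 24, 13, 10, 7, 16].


MSE = 46/6 = 7.6667
RMSE = √(46/6) = 2.7689

2.7689


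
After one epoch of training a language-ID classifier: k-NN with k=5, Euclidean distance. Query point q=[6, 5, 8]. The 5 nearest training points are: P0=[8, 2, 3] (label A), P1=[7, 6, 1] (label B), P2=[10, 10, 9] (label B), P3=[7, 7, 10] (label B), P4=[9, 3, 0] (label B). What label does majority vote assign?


d(q,P0) = 6.1644  (label A)
d(q,P1) = 7.1414  (label B)
d(q,P2) = 6.4807  (label B)
d(q,P3) = 3.0  (label B)
d(q,P4) = 8.775  (label B)
Votes: A=1, B=4
Majority → B

B


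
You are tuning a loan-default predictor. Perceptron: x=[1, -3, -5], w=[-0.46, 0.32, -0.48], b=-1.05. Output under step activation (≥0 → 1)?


z = (1)·(-0.46) + (-3)·(0.32) + (-5)·(-0.48) - 1.05
  = -0.07
step(z) = 0 (z<0)

0


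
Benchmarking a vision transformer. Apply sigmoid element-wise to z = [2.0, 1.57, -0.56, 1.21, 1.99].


σ(2.0) = 1/(1+e^-2.0) = 0.8808
σ(1.57) = 1/(1+e^-1.57) = 0.8278
σ(-0.56) = 1/(1+e^0.56) = 0.3635
σ(1.21) = 1/(1+e^-1.21) = 0.7703
σ(1.99) = 1/(1+e^-1.99) = 0.8797
result = [0.8808, 0.8278, 0.3635, 0.7703, 0.8797]

[0.8808, 0.8278, 0.3635, 0.7703, 0.8797]


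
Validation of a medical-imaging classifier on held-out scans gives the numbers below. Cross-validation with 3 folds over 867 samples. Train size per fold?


Fold size = 867/3 = 289
Training per fold = 867 - 289 = 578

578


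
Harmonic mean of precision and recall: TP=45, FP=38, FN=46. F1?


Precision = 45/83 = 0.5422
Recall = 45/91 = 0.4945
F1 = 2·P·R/(P+R) = 2·TP/(2·TP+FP+FN) = 90/(90+38+46) = 90/174 = 0.5172

0.5172


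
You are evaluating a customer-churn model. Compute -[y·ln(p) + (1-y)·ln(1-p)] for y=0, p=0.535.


BCE = -[y·ln(p) + (1-y)·ln(1-p)]
= -0 - 1·ln(1-0.535)
= -ln(0.465) = 0.7657

0.7657


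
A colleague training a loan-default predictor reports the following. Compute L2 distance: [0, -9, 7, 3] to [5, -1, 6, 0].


d = √((0-5)² + (-9+ 1)² + (7-6)² + (3-0)²)
  = √(25 + 64 + 1 + 9)
  = √99 = 9.9499

9.9499


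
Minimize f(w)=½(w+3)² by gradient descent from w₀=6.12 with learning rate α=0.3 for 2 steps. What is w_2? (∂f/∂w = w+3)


step 1: grad = 6.12+3 = 9.12; w = 6.12 - 0.3·(9.12) = 3.384
step 2: grad = 3.384+3 = 6.384; w = 3.384 - 0.3·(6.384) = 1.4688

1.4688


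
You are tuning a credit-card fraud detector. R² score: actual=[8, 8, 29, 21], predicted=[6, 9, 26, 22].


ȳ = 16.5
SS_res = Σ(y-ŷ)² = 15
SS_tot = Σ(y-ȳ)² = 321
R² = 1 - SS_res/SS_tot = 1 - 0.0467 = 0.9533

0.9533


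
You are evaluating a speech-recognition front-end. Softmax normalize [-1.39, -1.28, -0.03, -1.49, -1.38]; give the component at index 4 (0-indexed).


Exponentials: e^-1.39=0.2491, e^-1.28=0.278, e^-0.03=0.9704, e^-1.49=0.2254, e^-1.38=0.2516
Sum = 1.9745
Softmax = [0.1261, 0.1408, 0.4915, 0.1141, 0.1274]
p[4] = 0.2516/1.9745 = 0.1274

0.1274


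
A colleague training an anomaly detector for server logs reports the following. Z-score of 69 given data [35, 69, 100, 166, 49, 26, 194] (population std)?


μ = 91.2857, σ = 60.8551
z = (69 - 91.2857)/60.8551 = -0.3662

-0.3662


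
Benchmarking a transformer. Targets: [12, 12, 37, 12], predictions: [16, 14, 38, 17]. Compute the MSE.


Squared errors: (12-16)²=16, (12-14)²=4, (37-38)²=1, (12-17)²=25
Sum = 46
MSE = 46/4 = 23/2

23/2


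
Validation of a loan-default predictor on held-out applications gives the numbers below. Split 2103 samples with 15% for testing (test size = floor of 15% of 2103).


Test = ⌊2103·15/100⌋ = 315
Train = 2103 - 315 = 1788

Train: 1788, Test: 315


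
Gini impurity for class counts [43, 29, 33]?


Probabilities: [43/105, 29/105, 33/105] ≈ [0.4095, 0.2762, 0.3143]
Σpᵢ² = (1849 + 841 + 1089)/105² = 3779/11025
Gini = 1 - Σpᵢ² = 1 - 3779/11025 = 0.6572

0.6572


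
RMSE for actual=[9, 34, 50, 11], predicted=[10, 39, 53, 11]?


MSE = 35/4 = 8.75
RMSE = √(35/4) = 2.958

2.958


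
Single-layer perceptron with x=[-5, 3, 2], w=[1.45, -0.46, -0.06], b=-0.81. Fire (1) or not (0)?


z = (-5)·(1.45) + (3)·(-0.46) + (2)·(-0.06) - 0.81
  = -9.56
step(z) = 0 (z<0)

0


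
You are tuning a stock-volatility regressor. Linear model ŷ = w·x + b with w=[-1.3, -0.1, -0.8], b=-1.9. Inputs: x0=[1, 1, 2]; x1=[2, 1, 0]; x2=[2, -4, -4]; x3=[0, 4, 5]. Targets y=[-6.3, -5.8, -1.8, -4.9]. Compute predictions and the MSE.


ŷ0 = (-1.3)·(1) + (-0.1)·(1) + (-0.8)·(2) - 1.9 = -4.9
ŷ1 = (-1.3)·(2) + (-0.1)·(1) + (-0.8)·(0) - 1.9 = -4.6
ŷ2 = (-1.3)·(2) + (-0.1)·(-4) + (-0.8)·(-4) - 1.9 = -0.9
ŷ3 = (-1.3)·(0) + (-0.1)·(4) + (-0.8)·(5) - 1.9 = -6.3
errors² = [1.96, 1.44, 0.81, 1.96]
MSE = 6.1700/4 = 1.5425

1.5425


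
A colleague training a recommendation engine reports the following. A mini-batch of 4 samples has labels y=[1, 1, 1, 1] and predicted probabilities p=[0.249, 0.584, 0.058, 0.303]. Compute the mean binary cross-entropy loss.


L[0] = -ln(0.249) = 1.3903
L[1] = -ln(0.584) = 0.5379
L[2] = -ln(0.058) = 2.8473
L[3] = -ln(0.303) = 1.194
mean = (1.3903 + 0.5379 + 2.8473 + 1.194)/4 = 1.4924

1.4924


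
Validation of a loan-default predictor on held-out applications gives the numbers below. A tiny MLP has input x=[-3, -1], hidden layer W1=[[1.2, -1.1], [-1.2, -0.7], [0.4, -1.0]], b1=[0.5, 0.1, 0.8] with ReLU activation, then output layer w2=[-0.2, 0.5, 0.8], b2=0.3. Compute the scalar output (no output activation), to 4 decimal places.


z1[0] = (1.2)·(-3) + (-1.1)·(-1) + 0.5 = -2.0
z1[1] = (-1.2)·(-3) + (-0.7)·(-1) + 0.1 = 4.4
z1[2] = (0.4)·(-3) + (-1.0)·(-1) + 0.8 = 0.6
h = ReLU(z1) = [0.0, 4.4, 0.6]
output = (-0.2)·(0.0) + (0.5)·(4.4) + (0.8)·(0.6) + 0.3 = 2.98

2.98


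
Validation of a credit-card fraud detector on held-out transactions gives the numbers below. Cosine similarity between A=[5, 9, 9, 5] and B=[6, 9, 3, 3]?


A·B = 5·6 + 9·9 + 9·3 + 5·3 = 153
‖A‖ = √212 = 14.5602, ‖B‖ = √135 = 11.619
cos = 153/(√212·√135) = 153/√28620 = 0.9044

0.9044


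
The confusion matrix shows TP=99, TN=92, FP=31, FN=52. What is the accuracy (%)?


Accuracy = (TP+TN)/(TP+TN+FP+FN)
= (99+92)/(274)
= 191/274 = 69.71%

69.71%


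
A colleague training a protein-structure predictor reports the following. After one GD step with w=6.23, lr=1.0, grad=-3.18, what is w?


w_new = w - α·∇
= 6.23 - 1.0·-3.18
= 6.23 + 3.18
= 9.41

9.41


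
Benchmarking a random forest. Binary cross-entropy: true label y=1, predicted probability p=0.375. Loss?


BCE = -[y·ln(p) + (1-y)·ln(1-p)]
= -1·ln(0.375) - 0
= -ln(0.375) = 0.9808

0.9808


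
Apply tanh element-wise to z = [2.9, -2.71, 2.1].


tanh(2.9) = 0.994
tanh(-2.71) = -0.9912
tanh(2.1) = 0.9705
result = [0.994, -0.9912, 0.9705]

[0.994, -0.9912, 0.9705]


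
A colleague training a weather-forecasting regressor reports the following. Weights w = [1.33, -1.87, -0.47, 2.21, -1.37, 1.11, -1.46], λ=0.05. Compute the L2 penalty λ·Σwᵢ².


‖w‖₂² = (1.33)² + (-1.87)² + (-0.47)² + (2.21)² + (-1.37)² + (1.11)² + (-1.46)²
     = 1.7689 + 3.4969 + 0.2209 + 4.8841 + 1.8769 + 1.2321 + 2.1316
     = 15.6114
λ·‖w‖₂² = 0.05·15.6114 = 0.78057

0.78057


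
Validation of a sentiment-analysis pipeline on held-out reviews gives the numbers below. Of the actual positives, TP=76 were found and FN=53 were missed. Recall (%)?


Recall = TP/(TP+FN)
= 76/(76+53)
= 76/129 = 58.91%

58.91%


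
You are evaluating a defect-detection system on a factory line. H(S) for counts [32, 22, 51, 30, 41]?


Probabilities: [32/176, 22/176, 51/176, 30/176, 41/176] ≈ [0.1818, 0.125, 0.2898, 0.1705, 0.233]
H = -((32/176)·log₂(32/176) + (22/176)·log₂(22/176) + (51/176)·log₂(51/176) + (30/176)·log₂(30/176) + (41/176)·log₂(41/176))
  = 2.2647 bits

2.2647 bits


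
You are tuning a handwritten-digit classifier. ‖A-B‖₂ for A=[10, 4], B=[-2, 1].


d = √((10+ 2)² + (4-1)²)
  = √(144 + 9)
  = √153 = 12.3693

12.3693


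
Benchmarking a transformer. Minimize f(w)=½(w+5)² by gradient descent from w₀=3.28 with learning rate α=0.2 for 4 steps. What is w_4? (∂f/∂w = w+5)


step 1: grad = 3.28+5 = 8.28; w = 3.28 - 0.2·(8.28) = 1.624
step 2: grad = 1.624+5 = 6.624; w = 1.624 - 0.2·(6.624) = 0.2992
step 3: grad = 0.2992+5 = 5.2992; w = 0.2992 - 0.2·(5.2992) = -0.76064
step 4: grad = -0.76064+5 = 4.23936; w = -0.76064 - 0.2·(4.23936) = -1.608512

-1.608512


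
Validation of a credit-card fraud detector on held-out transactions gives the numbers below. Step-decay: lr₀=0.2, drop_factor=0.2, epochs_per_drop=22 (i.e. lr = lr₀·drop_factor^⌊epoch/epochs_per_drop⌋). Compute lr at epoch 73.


n_drops = ⌊73/22⌋ = 3
lr = 0.2·0.2^3 = 0.2·0.008 = 0.0016

0.0016


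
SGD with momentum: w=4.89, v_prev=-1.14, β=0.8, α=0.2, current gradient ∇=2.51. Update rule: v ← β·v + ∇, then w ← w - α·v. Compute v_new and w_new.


v_new = 0.8·-1.14 + 2.51 = -0.912 + 2.51 = 1.598
w_new = 4.89 - 0.2·1.598 = 4.89 - 0.3196 = 4.5704

v_new=1.598, w_new=4.5704


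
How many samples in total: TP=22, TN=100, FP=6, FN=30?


Total = TP + TN + FP + FN
= 22 + 100 + 6 + 30
= 158
(Predicted positive: 28, predicted negative: 130)

158


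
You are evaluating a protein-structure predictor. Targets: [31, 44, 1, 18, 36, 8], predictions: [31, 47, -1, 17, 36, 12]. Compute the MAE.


Absolute errors: |31-31|=0, |44-47|=3, |1+ 1|=2, |18-17|=1, |36-36|=0, |8-12|=4
Sum = 10
MAE = 10/6 = 5/3

5/3


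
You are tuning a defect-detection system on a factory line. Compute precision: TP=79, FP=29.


Precision = TP/(TP+FP)
= 79/(79+29)
= 79/108 = 73.15%

73.15%


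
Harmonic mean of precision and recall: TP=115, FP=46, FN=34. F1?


Precision = 115/161 = 0.7143
Recall = 115/149 = 0.7718
F1 = 2·P·R/(P+R) = 2·TP/(2·TP+FP+FN) = 230/(230+46+34) = 230/310 = 0.7419

0.7419


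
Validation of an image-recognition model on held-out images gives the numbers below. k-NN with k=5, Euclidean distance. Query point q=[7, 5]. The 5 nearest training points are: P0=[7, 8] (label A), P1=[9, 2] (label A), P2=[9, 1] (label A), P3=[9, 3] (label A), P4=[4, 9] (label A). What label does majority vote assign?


d(q,P0) = 3.0  (label A)
d(q,P1) = 3.6056  (label A)
d(q,P2) = 4.4721  (label A)
d(q,P3) = 2.8284  (label A)
d(q,P4) = 5.0  (label A)
Votes: A=5, B=0
Majority → A

A


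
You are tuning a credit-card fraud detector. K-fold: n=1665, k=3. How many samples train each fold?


Fold size = 1665/3 = 555
Training per fold = 1665 - 555 = 1110

1110


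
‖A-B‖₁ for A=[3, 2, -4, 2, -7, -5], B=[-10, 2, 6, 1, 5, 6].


d = |3+ 10| + |2-2| + |-4-6| + |2-1| + |-7-5| + |-5-6|
  = 13 + 0 + 10 + 1 + 12 + 11
  = 47

47


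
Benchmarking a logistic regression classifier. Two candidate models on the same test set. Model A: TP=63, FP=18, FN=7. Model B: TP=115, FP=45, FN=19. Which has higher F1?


Model A: P=63/81=0.7778, R=63/70=0.9, F1=2PR/(P+R)=2TP/(2TP+FP+FN)=126/151=0.8344
Model B: P=115/160=0.7188, R=115/134=0.8582, F1=2PR/(P+R)=2TP/(2TP+FP+FN)=230/294=0.7823
0.8344 > 0.7823 → Model A

Model A


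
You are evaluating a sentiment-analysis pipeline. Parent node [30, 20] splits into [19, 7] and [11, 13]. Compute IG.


Parent = [30, 20], H_parent = 0.971
H_left = 0.8404 (n=26), H_right = 0.995 (n=24)
H_children = (26/50)·0.8404 + (24/50)·0.995 = 0.9146
IG = 0.971 - 0.9146 = 0.0564

0.0564


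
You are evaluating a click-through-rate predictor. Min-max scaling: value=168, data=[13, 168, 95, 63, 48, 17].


min=13, max=168
(168-13)/(168-13) = 155/155 = 1.0

1.0


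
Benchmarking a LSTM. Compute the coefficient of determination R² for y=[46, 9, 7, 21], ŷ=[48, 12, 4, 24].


ȳ = 20.75
SS_res = Σ(y-ŷ)² = 31
SS_tot = Σ(y-ȳ)² = 964.75
R² = 1 - SS_res/SS_tot = 1 - 0.0321 = 0.9679

0.9679


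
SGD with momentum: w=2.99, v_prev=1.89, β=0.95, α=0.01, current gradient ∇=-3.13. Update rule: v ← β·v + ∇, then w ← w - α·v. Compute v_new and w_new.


v_new = 0.95·1.89 - 3.13 = 1.7955 - 3.13 = -1.3345
w_new = 2.99 - 0.01·-1.3345 = 2.99 + 0.013345 = 3.003345

v_new=-1.3345, w_new=3.003345


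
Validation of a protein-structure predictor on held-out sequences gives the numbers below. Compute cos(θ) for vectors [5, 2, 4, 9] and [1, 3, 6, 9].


A·B = 5·1 + 2·3 + 4·6 + 9·9 = 116
‖A‖ = √126 = 11.225, ‖B‖ = √127 = 11.2694
cos = 116/(√126·√127) = 116/√16002 = 0.917

0.917


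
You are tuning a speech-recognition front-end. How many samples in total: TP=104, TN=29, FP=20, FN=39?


Total = TP + TN + FP + FN
= 104 + 29 + 20 + 39
= 192
(Predicted positive: 124, predicted negative: 68)

192


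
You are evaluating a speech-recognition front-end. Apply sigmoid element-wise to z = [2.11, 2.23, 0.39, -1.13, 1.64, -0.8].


σ(2.11) = 1/(1+e^-2.11) = 0.8919
σ(2.23) = 1/(1+e^-2.23) = 0.9029
σ(0.39) = 1/(1+e^-0.39) = 0.5963
σ(-1.13) = 1/(1+e^1.13) = 0.2442
σ(1.64) = 1/(1+e^-1.64) = 0.8375
σ(-0.8) = 1/(1+e^0.8) = 0.31
result = [0.8919, 0.9029, 0.5963, 0.2442, 0.8375, 0.31]

[0.8919, 0.9029, 0.5963, 0.2442, 0.8375, 0.31]


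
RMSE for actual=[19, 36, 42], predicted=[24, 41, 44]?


MSE = 54/3 = 18
RMSE = √(54/3) = 4.2426

4.2426


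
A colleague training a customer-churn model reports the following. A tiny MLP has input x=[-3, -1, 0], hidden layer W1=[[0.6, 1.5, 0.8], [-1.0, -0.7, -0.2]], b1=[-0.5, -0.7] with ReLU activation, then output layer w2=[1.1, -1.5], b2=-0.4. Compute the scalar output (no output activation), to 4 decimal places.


z1[0] = (0.6)·(-3) + (1.5)·(-1) + (0.8)·(0) - 0.5 = -3.8
z1[1] = (-1.0)·(-3) + (-0.7)·(-1) + (-0.2)·(0) - 0.7 = 3.0
h = ReLU(z1) = [0.0, 3.0]
output = (1.1)·(0.0) + (-1.5)·(3.0) - 0.4 = -4.9

-4.9


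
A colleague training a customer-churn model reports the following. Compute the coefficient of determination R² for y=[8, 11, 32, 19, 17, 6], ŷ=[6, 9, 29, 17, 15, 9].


ȳ = 15.5
SS_res = Σ(y-ŷ)² = 34
SS_tot = Σ(y-ȳ)² = 453.5
R² = 1 - SS_res/SS_tot = 1 - 0.075 = 0.925

0.925


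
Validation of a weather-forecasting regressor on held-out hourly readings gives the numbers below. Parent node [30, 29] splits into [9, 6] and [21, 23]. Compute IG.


Parent = [30, 29], H_parent = 0.9998
H_left = 0.971 (n=15), H_right = 0.9985 (n=44)
H_children = (15/59)·0.971 + (44/59)·0.9985 = 0.9915
IG = 0.9998 - 0.9915 = 0.0083

0.0083


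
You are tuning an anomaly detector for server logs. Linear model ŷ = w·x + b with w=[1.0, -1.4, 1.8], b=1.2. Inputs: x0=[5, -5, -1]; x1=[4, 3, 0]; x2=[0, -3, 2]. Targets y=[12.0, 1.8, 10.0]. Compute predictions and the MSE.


ŷ0 = (1.0)·(5) + (-1.4)·(-5) + (1.8)·(-1) + 1.2 = 11.4
ŷ1 = (1.0)·(4) + (-1.4)·(3) + (1.8)·(0) + 1.2 = 1.0
ŷ2 = (1.0)·(0) + (-1.4)·(-3) + (1.8)·(2) + 1.2 = 9.0
errors² = [0.36, 0.64, 1.0]
MSE = 2.0000/3 = 0.6667

0.6667


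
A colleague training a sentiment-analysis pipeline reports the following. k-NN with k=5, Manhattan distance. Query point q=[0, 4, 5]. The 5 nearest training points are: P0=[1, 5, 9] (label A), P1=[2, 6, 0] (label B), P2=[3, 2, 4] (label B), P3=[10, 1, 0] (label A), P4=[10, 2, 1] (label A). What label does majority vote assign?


d(q,P0) = 6  (label A)
d(q,P1) = 9  (label B)
d(q,P2) = 6  (label B)
d(q,P3) = 18  (label A)
d(q,P4) = 16  (label A)
Votes: A=3, B=2
Majority → A

A
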